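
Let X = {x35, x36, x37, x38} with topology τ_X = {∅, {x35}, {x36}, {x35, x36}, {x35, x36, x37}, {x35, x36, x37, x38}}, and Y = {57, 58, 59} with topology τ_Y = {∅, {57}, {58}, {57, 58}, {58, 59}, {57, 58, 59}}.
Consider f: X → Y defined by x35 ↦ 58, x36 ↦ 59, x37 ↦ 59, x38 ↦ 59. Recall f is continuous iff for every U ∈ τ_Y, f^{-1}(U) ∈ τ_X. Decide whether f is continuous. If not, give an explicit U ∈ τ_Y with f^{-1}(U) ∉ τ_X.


f IS continuous.

Compute f^{-1}(U) for each U ∈ τ_Y:
  U = ∅: f^{-1}(U) = ∅ ∈ τ_X ✓.
  U = {57}: f^{-1}(U) = ∅ ∈ τ_X ✓.
  U = {58}: f^{-1}(U) = {x35} ∈ τ_X ✓.
  U = {57, 58}: f^{-1}(U) = {x35} ∈ τ_X ✓.
  U = {58, 59}: f^{-1}(U) = {x35, x36, x37, x38} ∈ τ_X ✓.
  U = {57, 58, 59}: f^{-1}(U) = {x35, x36, x37, x38} ∈ τ_X ✓.
Every preimage lies in τ_X, so f IS continuous.


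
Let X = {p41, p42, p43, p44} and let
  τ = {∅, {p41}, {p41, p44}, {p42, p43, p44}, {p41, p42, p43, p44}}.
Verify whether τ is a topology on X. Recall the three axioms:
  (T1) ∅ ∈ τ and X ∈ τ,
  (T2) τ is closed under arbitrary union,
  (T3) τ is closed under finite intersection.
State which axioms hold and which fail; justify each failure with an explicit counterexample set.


τ is NOT a topology on X.

Axiom (T1): ∅ ∈ τ? Yes; X ∈ τ? Yes.
Axiom (T2/T3): check pairwise unions and intersections of members of τ.
Counterexample for (T3): {p41, p44} ∩ {p42, p43, p44} = {p44} ∉ τ. Therefore τ is NOT a topology.


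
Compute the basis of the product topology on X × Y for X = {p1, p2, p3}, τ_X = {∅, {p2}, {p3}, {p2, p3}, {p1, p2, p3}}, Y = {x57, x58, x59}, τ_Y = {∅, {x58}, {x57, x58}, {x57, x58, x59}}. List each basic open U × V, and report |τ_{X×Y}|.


Basis B = {∅ × ∅, {p2} × {x58}, {p3} × {x58}, {p2} × {x57, x58}, {p2, p3} × {x58}, {p3} × {x57, x58}, {p1, p2, p3} × {x58}, {p2} × {x57, x58, x59}, {p3} × {x57, x58, x59}, {p2, p3} × {x57, x58}, {p1, p2, p3} × {x57, x58}, {p2, p3} × {x57, x58, x59}, {p1, p2, p3} × {x57, x58, x59}}; |τ_{X×Y}| = 30.

Enumerate products U × V with U ∈ τ_X, V ∈ τ_Y (deduplicated):
  ∅ × ∅ = {} (∅)
  {p2} × {x58} = {(p2,x58)}
  {p3} × {x58} = {(p3,x58)}
  {p2} × {x57, x58} = {(p2,x57), (p2,x58)}
  {p2, p3} × {x58} = {(p2,x58), (p3,x58)}
  {p3} × {x57, x58} = {(p3,x57), (p3,x58)}
  {p1, p2, p3} × {x58} = {(p1,x58), (p2,x58), (p3,x58)}
  {p2} × {x57, x58, x59} = {(p2,x57), (p2,x58), (p2,x59)}
  {p3} × {x57, x58, x59} = {(p3,x57), (p3,x58), (p3,x59)}
  {p2, p3} × {x57, x58} = {(p2,x57), (p2,x58), (p3,x57), (p3,x58)}
  {p1, p2, p3} × {x57, x58} = {(p1,x57), (p1,x58), (p2,x57), (p2,x58), (p3,x57), (p3,x58)}
  {p2, p3} × {x57, x58, x59} = {(p2,x57), (p2,x58), (p2,x59), (p3,x57), (p3,x58), (p3,x59)}
  {p1, p2, p3} × {x57, x58, x59} = {(p1,x57), (p1,x58), (p1,x59), (p2,x57), (p2,x58), (p2,x59), (p3,x57), (p3,x58), (p3,x59)}
These 13 distinct sets form the basis B.
Close under arbitrary unions to get τ_{X×Y}; counting gives |τ_{X×Y}| = 30.


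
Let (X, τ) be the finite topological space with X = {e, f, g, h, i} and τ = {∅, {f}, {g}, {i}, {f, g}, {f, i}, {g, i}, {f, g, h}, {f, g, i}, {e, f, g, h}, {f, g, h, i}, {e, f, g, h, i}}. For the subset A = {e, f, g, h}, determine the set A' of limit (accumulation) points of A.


A' = {e, h}

For each x ∈ X, list the open sets U ∈ τ with x ∈ U, then check whether U ∩ (A ∖ {x}) ≠ ∅ for every such U.
  x = e: opens ∋ x are {e, f, g, h}, {e, f, g, h, i}; each meets A ∖ {e}, so x IS a limit point.
  x = f: open {f} ∋ x has {f} ∩ (A ∖ {f}) = ∅, so x is NOT a limit point.
  x = g: open {g} ∋ x has {g} ∩ (A ∖ {g}) = ∅, so x is NOT a limit point.
  x = h: opens ∋ x are {f, g, h}, {e, f, g, h}, {f, g, h, i}, {e, f, g, h, i}; each meets A ∖ {h}, so x IS a limit point.
  x = i: open {i} ∋ x has {i} ∩ (A ∖ {i}) = ∅, so x is NOT a limit point.
Collecting: A' = {e, h}.


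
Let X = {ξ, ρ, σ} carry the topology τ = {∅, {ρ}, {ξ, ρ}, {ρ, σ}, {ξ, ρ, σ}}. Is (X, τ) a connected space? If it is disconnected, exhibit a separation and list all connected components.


(X, τ) is connected.

Find clopen sets (U ∈ τ with X ∖ U ∈ τ):
  U = ∅, X ∖ U = {ξ, ρ, σ} — both open, so U is clopen.
  U = {ξ, ρ, σ}, X ∖ U = ∅ — both open, so U is clopen.
Only trivial clopens (∅ and X) exist, so (X, τ) is connected.
Compute connected components by grouping points that agree on all clopens:
  component: {ξ, ρ, σ}


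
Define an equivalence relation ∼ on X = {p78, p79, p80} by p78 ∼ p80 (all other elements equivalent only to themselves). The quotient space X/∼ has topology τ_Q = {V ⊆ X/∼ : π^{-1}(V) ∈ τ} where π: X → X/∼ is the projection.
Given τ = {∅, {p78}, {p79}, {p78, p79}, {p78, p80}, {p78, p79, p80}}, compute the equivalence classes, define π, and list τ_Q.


X/∼ = {[p78=p80], [p79]}; |τ_Q| = 4.

Equivalence classes: [p78=p80], [p79].
Quotient map π: X → X/∼ sends p78 ↦ [p78=p80], p79 ↦ [p79], p80 ↦ [p78=p80].
For each subset V ⊆ X/∼, compute π^{-1}(V) ⊆ X and check whether π^{-1}(V) ∈ τ. V is open in τ_Q iff π^{-1}(V) ∈ τ.
  V = {}: π^{-1}(V) = ∅ ∈ τ ✓.
  V = {[p78=p80]}: π^{-1}(V) = {p78, p80} ∈ τ ✓.
  V = {[p79]}: π^{-1}(V) = {p79} ∈ τ ✓.
  V = {[p78=p80], [p79]}: π^{-1}(V) = {p78, p79, p80} ∈ τ ✓.
Open sets in the quotient: τ_Q = {{}, {[p78=p80]}, {[p79]}, {[p78=p80], [p79]}} (4 elements).


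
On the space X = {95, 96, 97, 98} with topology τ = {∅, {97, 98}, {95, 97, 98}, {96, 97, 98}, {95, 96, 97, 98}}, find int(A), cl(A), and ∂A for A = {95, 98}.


int(A) = ∅, cl(A) = {95, 96, 97, 98}, ∂A = {95, 96, 97, 98}.

Closed sets in (X, τ) are complements of opens:
  closed(X, τ) = {∅, {95}, {96}, {95, 96}, {95, 96, 97, 98}}.
int(A) = ⋃ {U ∈ τ : U ⊆ A}. Opens contained in A: ∅.
Taking the union of these: int(A) = ∅.
cl(A) = ⋂ {C closed : A ⊆ C}. Closed sets containing A: {95, 96, 97, 98}.
Intersecting these: cl(A) = {95, 96, 97, 98}.
∂A = cl(A) ∖ int(A) = {95, 96, 97, 98} ∖ ∅ = {95, 96, 97, 98}.


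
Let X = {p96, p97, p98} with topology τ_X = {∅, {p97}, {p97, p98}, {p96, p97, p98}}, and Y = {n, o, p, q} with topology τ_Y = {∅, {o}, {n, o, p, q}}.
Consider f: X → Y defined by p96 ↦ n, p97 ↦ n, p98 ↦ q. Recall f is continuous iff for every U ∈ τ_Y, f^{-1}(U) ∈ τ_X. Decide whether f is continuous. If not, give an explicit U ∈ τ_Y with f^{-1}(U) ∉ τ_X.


f IS continuous.

Compute f^{-1}(U) for each U ∈ τ_Y:
  U = ∅: f^{-1}(U) = ∅ ∈ τ_X ✓.
  U = {o}: f^{-1}(U) = ∅ ∈ τ_X ✓.
  U = {n, o, p, q}: f^{-1}(U) = {p96, p97, p98} ∈ τ_X ✓.
Every preimage lies in τ_X, so f IS continuous.


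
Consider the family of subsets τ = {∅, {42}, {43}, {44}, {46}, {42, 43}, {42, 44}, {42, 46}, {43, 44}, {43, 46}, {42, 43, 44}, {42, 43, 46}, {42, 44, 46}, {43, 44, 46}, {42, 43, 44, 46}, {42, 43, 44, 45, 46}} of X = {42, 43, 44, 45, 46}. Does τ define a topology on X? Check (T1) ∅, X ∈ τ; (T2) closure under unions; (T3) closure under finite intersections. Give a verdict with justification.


τ is NOT a topology on X.

Axiom (T1): ∅ ∈ τ? Yes; X ∈ τ? Yes.
Axiom (T2/T3): check pairwise unions and intersections of members of τ.
Counterexample for (T2): {44} ∪ {46} = {44, 46} ∉ τ. Therefore τ is NOT a topology.


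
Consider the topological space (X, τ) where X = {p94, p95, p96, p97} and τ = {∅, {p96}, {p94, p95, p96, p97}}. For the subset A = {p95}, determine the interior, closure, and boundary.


int(A) = ∅, cl(A) = {p94, p95, p97}, ∂A = {p94, p95, p97}.

Closed sets in (X, τ) are complements of opens:
  closed(X, τ) = {∅, {p94, p95, p97}, {p94, p95, p96, p97}}.
int(A) = ⋃ {U ∈ τ : U ⊆ A}. Opens contained in A: ∅.
Taking the union of these: int(A) = ∅.
cl(A) = ⋂ {C closed : A ⊆ C}. Closed sets containing A: {p94, p95, p97}, {p94, p95, p96, p97}.
Intersecting these: cl(A) = {p94, p95, p97}.
∂A = cl(A) ∖ int(A) = {p94, p95, p97} ∖ ∅ = {p94, p95, p97}.


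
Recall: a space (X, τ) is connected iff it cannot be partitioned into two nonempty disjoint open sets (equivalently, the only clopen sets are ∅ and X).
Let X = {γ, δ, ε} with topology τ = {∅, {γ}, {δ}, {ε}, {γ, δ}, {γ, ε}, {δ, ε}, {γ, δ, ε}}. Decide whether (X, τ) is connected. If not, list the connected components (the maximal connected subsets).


(X, τ) is disconnected; components = [{γ}, {δ}, {ε}].

Find clopen sets (U ∈ τ with X ∖ U ∈ τ):
  U = ∅, X ∖ U = {γ, δ, ε} — both open, so U is clopen.
  U = {γ}, X ∖ U = {δ, ε} — both open, so U is clopen.
  U = {δ}, X ∖ U = {γ, ε} — both open, so U is clopen.
  U = {ε}, X ∖ U = {γ, δ} — both open, so U is clopen.
  U = {γ, δ}, X ∖ U = {ε} — both open, so U is clopen.
  U = {γ, ε}, X ∖ U = {δ} — both open, so U is clopen.
  U = {δ, ε}, X ∖ U = {γ} — both open, so U is clopen.
  U = {γ, δ, ε}, X ∖ U = ∅ — both open, so U is clopen.
Nontrivial clopen(s) exist: e.g. {δ, ε}. So (X, τ) is disconnected.
Compute connected components by grouping points that agree on all clopens:
  component: {γ}
  component: {δ}
  component: {ε}


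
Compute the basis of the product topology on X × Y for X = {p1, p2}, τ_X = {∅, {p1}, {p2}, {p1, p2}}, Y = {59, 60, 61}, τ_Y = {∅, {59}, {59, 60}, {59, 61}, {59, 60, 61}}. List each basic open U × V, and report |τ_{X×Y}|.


Basis B = {∅ × ∅, {p1} × {59}, {p2} × {59}, {p1} × {59, 60}, {p1} × {59, 61}, {p1, p2} × {59}, {p2} × {59, 60}, {p2} × {59, 61}, {p1} × {59, 60, 61}, {p2} × {59, 60, 61}, {p1, p2} × {59, 60}, {p1, p2} × {59, 61}, {p1, p2} × {59, 60, 61}}; |τ_{X×Y}| = 25.

Enumerate products U × V with U ∈ τ_X, V ∈ τ_Y (deduplicated):
  ∅ × ∅ = {} (∅)
  {p1} × {59} = {(p1,59)}
  {p2} × {59} = {(p2,59)}
  {p1} × {59, 60} = {(p1,59), (p1,60)}
  {p1} × {59, 61} = {(p1,59), (p1,61)}
  {p1, p2} × {59} = {(p1,59), (p2,59)}
  {p2} × {59, 60} = {(p2,59), (p2,60)}
  {p2} × {59, 61} = {(p2,59), (p2,61)}
  {p1} × {59, 60, 61} = {(p1,59), (p1,60), (p1,61)}
  {p2} × {59, 60, 61} = {(p2,59), (p2,60), (p2,61)}
  {p1, p2} × {59, 60} = {(p1,59), (p1,60), (p2,59), (p2,60)}
  {p1, p2} × {59, 61} = {(p1,59), (p1,61), (p2,59), (p2,61)}
  {p1, p2} × {59, 60, 61} = {(p1,59), (p1,60), (p1,61), (p2,59), (p2,60), (p2,61)}
These 13 distinct sets form the basis B.
Close under arbitrary unions to get τ_{X×Y}; counting gives |τ_{X×Y}| = 25.


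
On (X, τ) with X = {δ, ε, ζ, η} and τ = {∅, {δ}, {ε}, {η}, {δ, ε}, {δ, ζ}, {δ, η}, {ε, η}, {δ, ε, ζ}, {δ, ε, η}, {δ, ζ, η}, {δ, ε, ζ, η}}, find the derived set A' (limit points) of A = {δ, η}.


A' = {ζ}

For each x ∈ X, list the open sets U ∈ τ with x ∈ U, then check whether U ∩ (A ∖ {x}) ≠ ∅ for every such U.
  x = δ: open {δ} ∋ x has {δ} ∩ (A ∖ {δ}) = ∅, so x is NOT a limit point.
  x = ε: open {ε} ∋ x has {ε} ∩ (A ∖ {ε}) = ∅, so x is NOT a limit point.
  x = ζ: opens ∋ x are {δ, ζ}, {δ, ε, ζ}, {δ, ζ, η}, {δ, ε, ζ, η}; each meets A ∖ {ζ}, so x IS a limit point.
  x = η: open {η} ∋ x has {η} ∩ (A ∖ {η}) = ∅, so x is NOT a limit point.
Collecting: A' = {ζ}.


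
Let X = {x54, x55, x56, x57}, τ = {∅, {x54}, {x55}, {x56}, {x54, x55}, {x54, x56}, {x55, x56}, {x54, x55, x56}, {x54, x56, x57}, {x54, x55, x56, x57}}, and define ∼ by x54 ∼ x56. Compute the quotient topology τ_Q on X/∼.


X/∼ = {[x54=x56], [x55], [x57]}; |τ_Q| = 6.

Equivalence classes: [x54=x56], [x55], [x57].
Quotient map π: X → X/∼ sends x54 ↦ [x54=x56], x55 ↦ [x55], x56 ↦ [x54=x56], x57 ↦ [x57].
For each subset V ⊆ X/∼, compute π^{-1}(V) ⊆ X and check whether π^{-1}(V) ∈ τ. V is open in τ_Q iff π^{-1}(V) ∈ τ.
  V = {}: π^{-1}(V) = ∅ ∈ τ ✓.
  V = {[x54=x56]}: π^{-1}(V) = {x54, x56} ∈ τ ✓.
  V = {[x55]}: π^{-1}(V) = {x55} ∈ τ ✓.
  V = {[x54=x56], [x55]}: π^{-1}(V) = {x54, x55, x56} ∈ τ ✓.
  V = {[x57]}: π^{-1}(V) = {x57} ∉ τ ✗.
  V = {[x54=x56], [x57]}: π^{-1}(V) = {x54, x56, x57} ∈ τ ✓.
  V = {[x55], [x57]}: π^{-1}(V) = {x55, x57} ∉ τ ✗.
  V = {[x54=x56], [x55], [x57]}: π^{-1}(V) = {x54, x55, x56, x57} ∈ τ ✓.
Open sets in the quotient: τ_Q = {{}, {[x54=x56]}, {[x55]}, {[x54=x56], [x55]}, {[x54=x56], [x57]}, {[x54=x56], [x55], [x57]}} (6 elements).


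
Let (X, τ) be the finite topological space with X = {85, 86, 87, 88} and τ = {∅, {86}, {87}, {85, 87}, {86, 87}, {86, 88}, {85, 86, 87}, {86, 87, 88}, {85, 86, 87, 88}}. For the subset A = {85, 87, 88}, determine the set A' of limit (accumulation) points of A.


A' = {85}

For each x ∈ X, list the open sets U ∈ τ with x ∈ U, then check whether U ∩ (A ∖ {x}) ≠ ∅ for every such U.
  x = 85: opens ∋ x are {85, 87}, {85, 86, 87}, {85, 86, 87, 88}; each meets A ∖ {85}, so x IS a limit point.
  x = 86: open {86} ∋ x has {86} ∩ (A ∖ {86}) = ∅, so x is NOT a limit point.
  x = 87: open {87} ∋ x has {87} ∩ (A ∖ {87}) = ∅, so x is NOT a limit point.
  x = 88: open {86, 88} ∋ x has {86, 88} ∩ (A ∖ {88}) = ∅, so x is NOT a limit point.
Collecting: A' = {85}.


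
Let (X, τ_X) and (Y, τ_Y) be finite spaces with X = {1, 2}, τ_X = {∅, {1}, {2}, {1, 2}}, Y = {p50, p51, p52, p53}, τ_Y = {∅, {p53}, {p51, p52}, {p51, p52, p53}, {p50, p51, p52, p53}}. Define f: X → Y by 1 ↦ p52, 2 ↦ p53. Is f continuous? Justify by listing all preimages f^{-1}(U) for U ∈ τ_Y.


f IS continuous.

Compute f^{-1}(U) for each U ∈ τ_Y:
  U = ∅: f^{-1}(U) = ∅ ∈ τ_X ✓.
  U = {p53}: f^{-1}(U) = {2} ∈ τ_X ✓.
  U = {p51, p52}: f^{-1}(U) = {1} ∈ τ_X ✓.
  U = {p51, p52, p53}: f^{-1}(U) = {1, 2} ∈ τ_X ✓.
  U = {p50, p51, p52, p53}: f^{-1}(U) = {1, 2} ∈ τ_X ✓.
Every preimage lies in τ_X, so f IS continuous.


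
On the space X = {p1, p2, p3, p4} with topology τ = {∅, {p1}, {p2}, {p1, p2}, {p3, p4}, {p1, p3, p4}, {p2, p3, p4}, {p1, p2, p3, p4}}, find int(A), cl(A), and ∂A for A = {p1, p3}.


int(A) = {p1}, cl(A) = {p1, p3, p4}, ∂A = {p3, p4}.

Closed sets in (X, τ) are complements of opens:
  closed(X, τ) = {∅, {p1}, {p2}, {p1, p2}, {p3, p4}, {p1, p3, p4}, {p2, p3, p4}, {p1, p2, p3, p4}}.
int(A) = ⋃ {U ∈ τ : U ⊆ A}. Opens contained in A: ∅, {p1}.
Taking the union of these: int(A) = {p1}.
cl(A) = ⋂ {C closed : A ⊆ C}. Closed sets containing A: {p1, p3, p4}, {p1, p2, p3, p4}.
Intersecting these: cl(A) = {p1, p3, p4}.
∂A = cl(A) ∖ int(A) = {p1, p3, p4} ∖ {p1} = {p3, p4}.


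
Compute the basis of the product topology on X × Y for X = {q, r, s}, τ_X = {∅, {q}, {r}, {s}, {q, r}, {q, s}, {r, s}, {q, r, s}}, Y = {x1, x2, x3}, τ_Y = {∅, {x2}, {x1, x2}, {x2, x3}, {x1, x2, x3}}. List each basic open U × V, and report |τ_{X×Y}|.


Basis B = {∅ × ∅, {q} × {x2}, {r} × {x2}, {s} × {x2}, {q} × {x1, x2}, {q} × {x2, x3}, {q, r} × {x2}, {q, s} × {x2}, {r} × {x1, x2}, {r} × {x2, x3}, {r, s} × {x2}, {s} × {x1, x2}, {s} × {x2, x3}, {q} × {x1, x2, x3}, {q, r, s} × {x2}, {r} × {x1, x2, x3}, {s} × {x1, x2, x3}, {q, r} × {x1, x2}, {q, s} × {x1, x2}, {q, r} × {x2, x3}, {q, s} × {x2, x3}, {r, s} × {x1, x2}, {r, s} × {x2, x3}, {q, r} × {x1, x2, x3}, {q, s} × {x1, x2, x3}, {q, r, s} × {x1, x2}, {q, r, s} × {x2, x3}, {r, s} × {x1, x2, x3}, {q, r, s} × {x1, x2, x3}}; |τ_{X×Y}| = 125.

Enumerate products U × V with U ∈ τ_X, V ∈ τ_Y (deduplicated):
  ∅ × ∅ = {} (∅)
  {q} × {x2} = {(q,x2)}
  {r} × {x2} = {(r,x2)}
  {s} × {x2} = {(s,x2)}
  {q} × {x1, x2} = {(q,x1), (q,x2)}
  {q} × {x2, x3} = {(q,x2), (q,x3)}
  {q, r} × {x2} = {(q,x2), (r,x2)}
  {q, s} × {x2} = {(q,x2), (s,x2)}
  {r} × {x1, x2} = {(r,x1), (r,x2)}
  {r} × {x2, x3} = {(r,x2), (r,x3)}
  {r, s} × {x2} = {(r,x2), (s,x2)}
  {s} × {x1, x2} = {(s,x1), (s,x2)}
  {s} × {x2, x3} = {(s,x2), (s,x3)}
  {q} × {x1, x2, x3} = {(q,x1), (q,x2), (q,x3)}
  {q, r, s} × {x2} = {(q,x2), (r,x2), (s,x2)}
  {r} × {x1, x2, x3} = {(r,x1), (r,x2), (r,x3)}
  {s} × {x1, x2, x3} = {(s,x1), (s,x2), (s,x3)}
  {q, r} × {x1, x2} = {(q,x1), (q,x2), (r,x1), (r,x2)}
  {q, s} × {x1, x2} = {(q,x1), (q,x2), (s,x1), (s,x2)}
  {q, r} × {x2, x3} = {(q,x2), (q,x3), (r,x2), (r,x3)}
  {q, s} × {x2, x3} = {(q,x2), (q,x3), (s,x2), (s,x3)}
  {r, s} × {x1, x2} = {(r,x1), (r,x2), (s,x1), (s,x2)}
  {r, s} × {x2, x3} = {(r,x2), (r,x3), (s,x2), (s,x3)}
  {q, r} × {x1, x2, x3} = {(q,x1), (q,x2), (q,x3), (r,x1), (r,x2), (r,x3)}
  {q, s} × {x1, x2, x3} = {(q,x1), (q,x2), (q,x3), (s,x1), (s,x2), (s,x3)}
  {q, r, s} × {x1, x2} = {(q,x1), (q,x2), (r,x1), (r,x2), (s,x1), (s,x2)}
  {q, r, s} × {x2, x3} = {(q,x2), (q,x3), (r,x2), (r,x3), (s,x2), (s,x3)}
  {r, s} × {x1, x2, x3} = {(r,x1), (r,x2), (r,x3), (s,x1), (s,x2), (s,x3)}
  {q, r, s} × {x1, x2, x3} = {(q,x1), (q,x2), (q,x3), (r,x1), (r,x2), (r,x3), (s,x1), (s,x2), (s,x3)}
These 29 distinct sets form the basis B.
Close under arbitrary unions to get τ_{X×Y}; counting gives |τ_{X×Y}| = 125.


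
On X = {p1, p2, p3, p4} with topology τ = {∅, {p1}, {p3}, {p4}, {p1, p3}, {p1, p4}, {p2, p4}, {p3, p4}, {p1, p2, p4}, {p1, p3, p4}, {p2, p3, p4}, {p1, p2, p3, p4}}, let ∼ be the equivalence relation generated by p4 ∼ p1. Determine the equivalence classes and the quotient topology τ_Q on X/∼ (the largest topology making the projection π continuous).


X/∼ = {[p1=p4], [p2], [p3]}; |τ_Q| = 6.

Equivalence classes: [p1=p4], [p2], [p3].
Quotient map π: X → X/∼ sends p1 ↦ [p1=p4], p2 ↦ [p2], p3 ↦ [p3], p4 ↦ [p1=p4].
For each subset V ⊆ X/∼, compute π^{-1}(V) ⊆ X and check whether π^{-1}(V) ∈ τ. V is open in τ_Q iff π^{-1}(V) ∈ τ.
  V = {}: π^{-1}(V) = ∅ ∈ τ ✓.
  V = {[p1=p4]}: π^{-1}(V) = {p1, p4} ∈ τ ✓.
  V = {[p2]}: π^{-1}(V) = {p2} ∉ τ ✗.
  V = {[p1=p4], [p2]}: π^{-1}(V) = {p1, p2, p4} ∈ τ ✓.
  V = {[p3]}: π^{-1}(V) = {p3} ∈ τ ✓.
  V = {[p1=p4], [p3]}: π^{-1}(V) = {p1, p3, p4} ∈ τ ✓.
  V = {[p2], [p3]}: π^{-1}(V) = {p2, p3} ∉ τ ✗.
  V = {[p1=p4], [p2], [p3]}: π^{-1}(V) = {p1, p2, p3, p4} ∈ τ ✓.
Open sets in the quotient: τ_Q = {{}, {[p1=p4]}, {[p1=p4], [p2]}, {[p3]}, {[p1=p4], [p3]}, {[p1=p4], [p2], [p3]}} (6 elements).


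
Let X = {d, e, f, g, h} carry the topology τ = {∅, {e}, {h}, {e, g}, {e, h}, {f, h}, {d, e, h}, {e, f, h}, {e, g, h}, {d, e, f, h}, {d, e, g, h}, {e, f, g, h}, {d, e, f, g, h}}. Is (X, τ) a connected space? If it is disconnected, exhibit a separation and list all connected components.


(X, τ) is connected.

Find clopen sets (U ∈ τ with X ∖ U ∈ τ):
  U = ∅, X ∖ U = {d, e, f, g, h} — both open, so U is clopen.
  U = {d, e, f, g, h}, X ∖ U = ∅ — both open, so U is clopen.
Only trivial clopens (∅ and X) exist, so (X, τ) is connected.
Compute connected components by grouping points that agree on all clopens:
  component: {d, e, f, g, h}


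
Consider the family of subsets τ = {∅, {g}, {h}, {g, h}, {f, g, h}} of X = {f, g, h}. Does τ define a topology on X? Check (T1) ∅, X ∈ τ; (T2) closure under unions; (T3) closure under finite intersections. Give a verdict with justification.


τ IS a topology on X.

Axiom (T1): ∅ ∈ τ? Yes; X ∈ τ? Yes.
Axiom (T2/T3): check pairwise unions and intersections of members of τ.
All pairwise intersections and unions checked — each lies in τ. Therefore τ satisfies (T1), (T2), (T3): it IS a topology on X.


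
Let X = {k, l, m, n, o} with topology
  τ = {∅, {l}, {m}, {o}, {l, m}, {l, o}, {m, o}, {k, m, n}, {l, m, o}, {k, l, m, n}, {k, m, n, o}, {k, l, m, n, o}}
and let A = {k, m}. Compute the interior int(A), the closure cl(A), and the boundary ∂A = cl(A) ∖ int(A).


int(A) = {m}, cl(A) = {k, m, n}, ∂A = {k, n}.

Closed sets in (X, τ) are complements of opens:
  closed(X, τ) = {∅, {l}, {o}, {k, n}, {l, o}, {k, l, n}, {k, m, n}, {k, n, o}, {k, l, m, n}, {k, l, n, o}, {k, m, n, o}, {k, l, m, n, o}}.
int(A) = ⋃ {U ∈ τ : U ⊆ A}. Opens contained in A: ∅, {m}.
Taking the union of these: int(A) = {m}.
cl(A) = ⋂ {C closed : A ⊆ C}. Closed sets containing A: {k, m, n}, {k, l, m, n}, {k, m, n, o}, {k, l, m, n, o}.
Intersecting these: cl(A) = {k, m, n}.
∂A = cl(A) ∖ int(A) = {k, m, n} ∖ {m} = {k, n}.


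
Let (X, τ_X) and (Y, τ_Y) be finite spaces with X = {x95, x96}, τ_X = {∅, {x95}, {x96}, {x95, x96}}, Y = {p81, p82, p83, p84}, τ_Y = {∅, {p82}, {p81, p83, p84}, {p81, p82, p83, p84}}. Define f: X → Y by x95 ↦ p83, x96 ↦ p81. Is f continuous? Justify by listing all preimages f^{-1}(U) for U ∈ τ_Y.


f IS continuous.

Compute f^{-1}(U) for each U ∈ τ_Y:
  U = ∅: f^{-1}(U) = ∅ ∈ τ_X ✓.
  U = {p82}: f^{-1}(U) = ∅ ∈ τ_X ✓.
  U = {p81, p83, p84}: f^{-1}(U) = {x95, x96} ∈ τ_X ✓.
  U = {p81, p82, p83, p84}: f^{-1}(U) = {x95, x96} ∈ τ_X ✓.
Every preimage lies in τ_X, so f IS continuous.


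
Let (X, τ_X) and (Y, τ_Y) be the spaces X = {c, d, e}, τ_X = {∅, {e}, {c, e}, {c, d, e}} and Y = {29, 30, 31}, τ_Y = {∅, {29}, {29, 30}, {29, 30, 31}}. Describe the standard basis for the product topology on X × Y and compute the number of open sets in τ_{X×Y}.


Basis B = {∅ × ∅, {e} × {29}, {c, e} × {29}, {e} × {29, 30}, {c, d, e} × {29}, {e} × {29, 30, 31}, {c, e} × {29, 30}, {c, e} × {29, 30, 31}, {c, d, e} × {29, 30}, {c, d, e} × {29, 30, 31}}; |τ_{X×Y}| = 20.

Enumerate products U × V with U ∈ τ_X, V ∈ τ_Y (deduplicated):
  ∅ × ∅ = {} (∅)
  {e} × {29} = {(e,29)}
  {c, e} × {29} = {(c,29), (e,29)}
  {e} × {29, 30} = {(e,29), (e,30)}
  {c, d, e} × {29} = {(c,29), (d,29), (e,29)}
  {e} × {29, 30, 31} = {(e,29), (e,30), (e,31)}
  {c, e} × {29, 30} = {(c,29), (c,30), (e,29), (e,30)}
  {c, e} × {29, 30, 31} = {(c,29), (c,30), (c,31), (e,29), (e,30), (e,31)}
  {c, d, e} × {29, 30} = {(c,29), (c,30), (d,29), (d,30), (e,29), (e,30)}
  {c, d, e} × {29, 30, 31} = {(c,29), (c,30), (c,31), (d,29), (d,30), (d,31), (e,29), (e,30), (e,31)}
These 10 distinct sets form the basis B.
Close under arbitrary unions to get τ_{X×Y}; counting gives |τ_{X×Y}| = 20.


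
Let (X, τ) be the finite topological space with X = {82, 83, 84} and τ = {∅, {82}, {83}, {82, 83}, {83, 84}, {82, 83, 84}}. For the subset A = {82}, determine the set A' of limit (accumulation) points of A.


A' = ∅

For each x ∈ X, list the open sets U ∈ τ with x ∈ U, then check whether U ∩ (A ∖ {x}) ≠ ∅ for every such U.
  x = 82: open {82} ∋ x has {82} ∩ (A ∖ {82}) = ∅, so x is NOT a limit point.
  x = 83: open {83} ∋ x has {83} ∩ (A ∖ {83}) = ∅, so x is NOT a limit point.
  x = 84: open {83, 84} ∋ x has {83, 84} ∩ (A ∖ {84}) = ∅, so x is NOT a limit point.
Collecting: A' = ∅.


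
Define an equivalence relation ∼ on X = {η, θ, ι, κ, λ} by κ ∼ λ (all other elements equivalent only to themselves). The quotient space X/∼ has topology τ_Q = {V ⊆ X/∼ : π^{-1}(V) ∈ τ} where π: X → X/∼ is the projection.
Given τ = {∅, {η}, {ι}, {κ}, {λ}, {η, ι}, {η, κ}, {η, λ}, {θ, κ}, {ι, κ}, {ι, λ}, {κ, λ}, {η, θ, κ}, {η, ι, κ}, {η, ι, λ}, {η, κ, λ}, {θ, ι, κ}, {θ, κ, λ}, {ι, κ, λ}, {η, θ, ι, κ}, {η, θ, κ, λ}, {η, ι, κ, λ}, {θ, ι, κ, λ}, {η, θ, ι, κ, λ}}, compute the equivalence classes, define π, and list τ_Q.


X/∼ = {[η], [θ], [ι], [κ=λ]}; |τ_Q| = 12.

Equivalence classes: [η], [θ], [ι], [κ=λ].
Quotient map π: X → X/∼ sends η ↦ [η], θ ↦ [θ], ι ↦ [ι], κ ↦ [κ=λ], λ ↦ [κ=λ].
For each subset V ⊆ X/∼, compute π^{-1}(V) ⊆ X and check whether π^{-1}(V) ∈ τ. V is open in τ_Q iff π^{-1}(V) ∈ τ.
  V = {}: π^{-1}(V) = ∅ ∈ τ ✓.
  V = {[η]}: π^{-1}(V) = {η} ∈ τ ✓.
  V = {[θ]}: π^{-1}(V) = {θ} ∉ τ ✗.
  V = {[η], [θ]}: π^{-1}(V) = {η, θ} ∉ τ ✗.
  V = {[ι]}: π^{-1}(V) = {ι} ∈ τ ✓.
  V = {[η], [ι]}: π^{-1}(V) = {η, ι} ∈ τ ✓.
  V = {[θ], [ι]}: π^{-1}(V) = {θ, ι} ∉ τ ✗.
  V = {[η], [θ], [ι]}: π^{-1}(V) = {η, θ, ι} ∉ τ ✗.
  V = {[κ=λ]}: π^{-1}(V) = {κ, λ} ∈ τ ✓.
  V = {[η], [κ=λ]}: π^{-1}(V) = {η, κ, λ} ∈ τ ✓.
  V = {[θ], [κ=λ]}: π^{-1}(V) = {θ, κ, λ} ∈ τ ✓.
  V = {[η], [θ], [κ=λ]}: π^{-1}(V) = {η, θ, κ, λ} ∈ τ ✓.
  V = {[ι], [κ=λ]}: π^{-1}(V) = {ι, κ, λ} ∈ τ ✓.
  V = {[η], [ι], [κ=λ]}: π^{-1}(V) = {η, ι, κ, λ} ∈ τ ✓.
  V = {[θ], [ι], [κ=λ]}: π^{-1}(V) = {θ, ι, κ, λ} ∈ τ ✓.
  V = {[η], [θ], [ι], [κ=λ]}: π^{-1}(V) = {η, θ, ι, κ, λ} ∈ τ ✓.
Open sets in the quotient: τ_Q = {{}, {[η]}, {[ι]}, {[η], [ι]}, {[κ=λ]}, {[η], [κ=λ]}, {[θ], [κ=λ]}, {[η], [θ], [κ=λ]}, {[ι], [κ=λ]}, {[η], [ι], [κ=λ]}, {[θ], [ι], [κ=λ]}, {[η], [θ], [ι], [κ=λ]}} (12 elements).


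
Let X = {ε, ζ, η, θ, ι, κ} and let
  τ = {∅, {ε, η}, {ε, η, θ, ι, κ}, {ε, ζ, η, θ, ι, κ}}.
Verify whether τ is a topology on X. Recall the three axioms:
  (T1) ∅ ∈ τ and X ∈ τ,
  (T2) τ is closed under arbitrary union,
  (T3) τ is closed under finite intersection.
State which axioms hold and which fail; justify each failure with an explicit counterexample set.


τ IS a topology on X.

Axiom (T1): ∅ ∈ τ? Yes; X ∈ τ? Yes.
Axiom (T2/T3): check pairwise unions and intersections of members of τ.
All pairwise intersections and unions checked — each lies in τ. Therefore τ satisfies (T1), (T2), (T3): it IS a topology on X.


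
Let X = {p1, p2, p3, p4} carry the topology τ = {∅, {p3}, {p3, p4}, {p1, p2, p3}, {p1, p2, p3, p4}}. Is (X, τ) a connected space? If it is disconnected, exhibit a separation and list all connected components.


(X, τ) is connected.

Find clopen sets (U ∈ τ with X ∖ U ∈ τ):
  U = ∅, X ∖ U = {p1, p2, p3, p4} — both open, so U is clopen.
  U = {p1, p2, p3, p4}, X ∖ U = ∅ — both open, so U is clopen.
Only trivial clopens (∅ and X) exist, so (X, τ) is connected.
Compute connected components by grouping points that agree on all clopens:
  component: {p1, p2, p3, p4}


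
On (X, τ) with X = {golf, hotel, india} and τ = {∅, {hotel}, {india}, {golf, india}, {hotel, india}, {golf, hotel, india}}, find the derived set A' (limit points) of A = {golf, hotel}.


A' = ∅

For each x ∈ X, list the open sets U ∈ τ with x ∈ U, then check whether U ∩ (A ∖ {x}) ≠ ∅ for every such U.
  x = golf: open {golf, india} ∋ x has {golf, india} ∩ (A ∖ {golf}) = ∅, so x is NOT a limit point.
  x = hotel: open {hotel} ∋ x has {hotel} ∩ (A ∖ {hotel}) = ∅, so x is NOT a limit point.
  x = india: open {india} ∋ x has {india} ∩ (A ∖ {india}) = ∅, so x is NOT a limit point.
Collecting: A' = ∅.


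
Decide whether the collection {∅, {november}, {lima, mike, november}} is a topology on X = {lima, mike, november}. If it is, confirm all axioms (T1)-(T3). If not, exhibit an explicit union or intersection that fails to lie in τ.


τ IS a topology on X.

Axiom (T1): ∅ ∈ τ? Yes; X ∈ τ? Yes.
Axiom (T2/T3): check pairwise unions and intersections of members of τ.
All pairwise intersections and unions checked — each lies in τ. Therefore τ satisfies (T1), (T2), (T3): it IS a topology on X.


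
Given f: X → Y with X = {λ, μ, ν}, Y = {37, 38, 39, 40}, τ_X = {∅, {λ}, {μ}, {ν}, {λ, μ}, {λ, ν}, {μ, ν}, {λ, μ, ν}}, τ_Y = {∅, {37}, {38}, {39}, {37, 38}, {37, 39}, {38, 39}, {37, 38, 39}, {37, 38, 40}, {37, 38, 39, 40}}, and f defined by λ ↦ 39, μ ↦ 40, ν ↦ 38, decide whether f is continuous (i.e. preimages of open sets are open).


f IS continuous.

Compute f^{-1}(U) for each U ∈ τ_Y:
  U = ∅: f^{-1}(U) = ∅ ∈ τ_X ✓.
  U = {37}: f^{-1}(U) = ∅ ∈ τ_X ✓.
  U = {38}: f^{-1}(U) = {ν} ∈ τ_X ✓.
  U = {39}: f^{-1}(U) = {λ} ∈ τ_X ✓.
  U = {37, 38}: f^{-1}(U) = {ν} ∈ τ_X ✓.
  U = {37, 39}: f^{-1}(U) = {λ} ∈ τ_X ✓.
  U = {38, 39}: f^{-1}(U) = {λ, ν} ∈ τ_X ✓.
  U = {37, 38, 39}: f^{-1}(U) = {λ, ν} ∈ τ_X ✓.
  U = {37, 38, 40}: f^{-1}(U) = {μ, ν} ∈ τ_X ✓.
  U = {37, 38, 39, 40}: f^{-1}(U) = {λ, μ, ν} ∈ τ_X ✓.
Every preimage lies in τ_X, so f IS continuous.


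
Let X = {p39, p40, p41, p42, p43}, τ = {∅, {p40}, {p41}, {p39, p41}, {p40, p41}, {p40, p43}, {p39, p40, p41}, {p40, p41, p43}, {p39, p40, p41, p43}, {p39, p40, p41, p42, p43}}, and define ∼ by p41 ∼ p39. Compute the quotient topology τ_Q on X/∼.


X/∼ = {[p39=p41], [p40], [p42], [p43]}; |τ_Q| = 7.

Equivalence classes: [p39=p41], [p40], [p42], [p43].
Quotient map π: X → X/∼ sends p39 ↦ [p39=p41], p40 ↦ [p40], p41 ↦ [p39=p41], p42 ↦ [p42], p43 ↦ [p43].
For each subset V ⊆ X/∼, compute π^{-1}(V) ⊆ X and check whether π^{-1}(V) ∈ τ. V is open in τ_Q iff π^{-1}(V) ∈ τ.
  V = {}: π^{-1}(V) = ∅ ∈ τ ✓.
  V = {[p39=p41]}: π^{-1}(V) = {p39, p41} ∈ τ ✓.
  V = {[p40]}: π^{-1}(V) = {p40} ∈ τ ✓.
  V = {[p39=p41], [p40]}: π^{-1}(V) = {p39, p40, p41} ∈ τ ✓.
  V = {[p42]}: π^{-1}(V) = {p42} ∉ τ ✗.
  V = {[p39=p41], [p42]}: π^{-1}(V) = {p39, p41, p42} ∉ τ ✗.
  V = {[p40], [p42]}: π^{-1}(V) = {p40, p42} ∉ τ ✗.
  V = {[p39=p41], [p40], [p42]}: π^{-1}(V) = {p39, p40, p41, p42} ∉ τ ✗.
  V = {[p43]}: π^{-1}(V) = {p43} ∉ τ ✗.
  V = {[p39=p41], [p43]}: π^{-1}(V) = {p39, p41, p43} ∉ τ ✗.
  V = {[p40], [p43]}: π^{-1}(V) = {p40, p43} ∈ τ ✓.
  V = {[p39=p41], [p40], [p43]}: π^{-1}(V) = {p39, p40, p41, p43} ∈ τ ✓.
  V = {[p42], [p43]}: π^{-1}(V) = {p42, p43} ∉ τ ✗.
  V = {[p39=p41], [p42], [p43]}: π^{-1}(V) = {p39, p41, p42, p43} ∉ τ ✗.
  V = {[p40], [p42], [p43]}: π^{-1}(V) = {p40, p42, p43} ∉ τ ✗.
  V = {[p39=p41], [p40], [p42], [p43]}: π^{-1}(V) = {p39, p40, p41, p42, p43} ∈ τ ✓.
Open sets in the quotient: τ_Q = {{}, {[p39=p41]}, {[p40]}, {[p39=p41], [p40]}, {[p40], [p43]}, {[p39=p41], [p40], [p43]}, {[p39=p41], [p40], [p42], [p43]}} (7 elements).


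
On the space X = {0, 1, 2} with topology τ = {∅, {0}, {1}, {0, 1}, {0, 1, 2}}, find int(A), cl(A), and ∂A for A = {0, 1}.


int(A) = {0, 1}, cl(A) = {0, 1, 2}, ∂A = {2}.

Closed sets in (X, τ) are complements of opens:
  closed(X, τ) = {∅, {2}, {0, 2}, {1, 2}, {0, 1, 2}}.
int(A) = ⋃ {U ∈ τ : U ⊆ A}. Opens contained in A: ∅, {0}, {1}, {0, 1}.
Taking the union of these: int(A) = {0, 1}.
cl(A) = ⋂ {C closed : A ⊆ C}. Closed sets containing A: {0, 1, 2}.
Intersecting these: cl(A) = {0, 1, 2}.
∂A = cl(A) ∖ int(A) = {0, 1, 2} ∖ {0, 1} = {2}.


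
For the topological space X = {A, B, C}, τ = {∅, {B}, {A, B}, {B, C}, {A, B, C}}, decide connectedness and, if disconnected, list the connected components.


(X, τ) is connected.

Find clopen sets (U ∈ τ with X ∖ U ∈ τ):
  U = ∅, X ∖ U = {A, B, C} — both open, so U is clopen.
  U = {A, B, C}, X ∖ U = ∅ — both open, so U is clopen.
Only trivial clopens (∅ and X) exist, so (X, τ) is connected.
Compute connected components by grouping points that agree on all clopens:
  component: {A, B, C}


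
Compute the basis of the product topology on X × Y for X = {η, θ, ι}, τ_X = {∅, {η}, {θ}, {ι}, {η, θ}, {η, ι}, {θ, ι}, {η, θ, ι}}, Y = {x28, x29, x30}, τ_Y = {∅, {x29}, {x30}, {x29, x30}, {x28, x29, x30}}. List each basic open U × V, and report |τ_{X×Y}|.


Basis B = {∅ × ∅, {η} × {x29}, {η} × {x30}, {θ} × {x29}, {θ} × {x30}, {ι} × {x29}, {ι} × {x30}, {η} × {x29, x30}, {η, θ} × {x29}, {η, ι} × {x29}, {η, θ} × {x30}, {η, ι} × {x30}, {θ} × {x29, x30}, {θ, ι} × {x29}, {θ, ι} × {x30}, {ι} × {x29, x30}, {η} × {x28, x29, x30}, {η, θ, ι} × {x29}, {η, θ, ι} × {x30}, {θ} × {x28, x29, x30}, {ι} × {x28, x29, x30}, {η, θ} × {x29, x30}, {η, ι} × {x29, x30}, {θ, ι} × {x29, x30}, {η, θ} × {x28, x29, x30}, {η, ι} × {x28, x29, x30}, {η, θ, ι} × {x29, x30}, {θ, ι} × {x28, x29, x30}, {η, θ, ι} × {x28, x29, x30}}; |τ_{X×Y}| = 125.

Enumerate products U × V with U ∈ τ_X, V ∈ τ_Y (deduplicated):
  ∅ × ∅ = {} (∅)
  {η} × {x29} = {(η,x29)}
  {η} × {x30} = {(η,x30)}
  {θ} × {x29} = {(θ,x29)}
  {θ} × {x30} = {(θ,x30)}
  {ι} × {x29} = {(ι,x29)}
  {ι} × {x30} = {(ι,x30)}
  {η} × {x29, x30} = {(η,x29), (η,x30)}
  {η, θ} × {x29} = {(η,x29), (θ,x29)}
  {η, ι} × {x29} = {(η,x29), (ι,x29)}
  {η, θ} × {x30} = {(η,x30), (θ,x30)}
  {η, ι} × {x30} = {(η,x30), (ι,x30)}
  {θ} × {x29, x30} = {(θ,x29), (θ,x30)}
  {θ, ι} × {x29} = {(θ,x29), (ι,x29)}
  {θ, ι} × {x30} = {(θ,x30), (ι,x30)}
  {ι} × {x29, x30} = {(ι,x29), (ι,x30)}
  {η} × {x28, x29, x30} = {(η,x28), (η,x29), (η,x30)}
  {η, θ, ι} × {x29} = {(η,x29), (θ,x29), (ι,x29)}
  {η, θ, ι} × {x30} = {(η,x30), (θ,x30), (ι,x30)}
  {θ} × {x28, x29, x30} = {(θ,x28), (θ,x29), (θ,x30)}
  {ι} × {x28, x29, x30} = {(ι,x28), (ι,x29), (ι,x30)}
  {η, θ} × {x29, x30} = {(η,x29), (η,x30), (θ,x29), (θ,x30)}
  {η, ι} × {x29, x30} = {(η,x29), (η,x30), (ι,x29), (ι,x30)}
  {θ, ι} × {x29, x30} = {(θ,x29), (θ,x30), (ι,x29), (ι,x30)}
  {η, θ} × {x28, x29, x30} = {(η,x28), (η,x29), (η,x30), (θ,x28), (θ,x29), (θ,x30)}
  {η, ι} × {x28, x29, x30} = {(η,x28), (η,x29), (η,x30), (ι,x28), (ι,x29), (ι,x30)}
  {η, θ, ι} × {x29, x30} = {(η,x29), (η,x30), (θ,x29), (θ,x30), (ι,x29), (ι,x30)}
  {θ, ι} × {x28, x29, x30} = {(θ,x28), (θ,x29), (θ,x30), (ι,x28), (ι,x29), (ι,x30)}
  {η, θ, ι} × {x28, x29, x30} = {(η,x28), (η,x29), (η,x30), (θ,x28), (θ,x29), (θ,x30), (ι,x28), (ι,x29), (ι,x30)}
These 29 distinct sets form the basis B.
Close under arbitrary unions to get τ_{X×Y}; counting gives |τ_{X×Y}| = 125.


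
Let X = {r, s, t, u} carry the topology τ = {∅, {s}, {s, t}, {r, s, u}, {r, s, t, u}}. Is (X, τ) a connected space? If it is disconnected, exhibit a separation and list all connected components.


(X, τ) is connected.

Find clopen sets (U ∈ τ with X ∖ U ∈ τ):
  U = ∅, X ∖ U = {r, s, t, u} — both open, so U is clopen.
  U = {r, s, t, u}, X ∖ U = ∅ — both open, so U is clopen.
Only trivial clopens (∅ and X) exist, so (X, τ) is connected.
Compute connected components by grouping points that agree on all clopens:
  component: {r, s, t, u}


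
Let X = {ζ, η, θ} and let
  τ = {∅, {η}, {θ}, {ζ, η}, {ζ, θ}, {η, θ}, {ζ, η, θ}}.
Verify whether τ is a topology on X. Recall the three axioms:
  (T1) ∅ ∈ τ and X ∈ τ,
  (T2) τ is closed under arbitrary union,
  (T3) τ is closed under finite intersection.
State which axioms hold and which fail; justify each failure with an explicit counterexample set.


τ is NOT a topology on X.

Axiom (T1): ∅ ∈ τ? Yes; X ∈ τ? Yes.
Axiom (T2/T3): check pairwise unions and intersections of members of τ.
Counterexample for (T3): {ζ, η} ∩ {ζ, θ} = {ζ} ∉ τ. Therefore τ is NOT a topology.


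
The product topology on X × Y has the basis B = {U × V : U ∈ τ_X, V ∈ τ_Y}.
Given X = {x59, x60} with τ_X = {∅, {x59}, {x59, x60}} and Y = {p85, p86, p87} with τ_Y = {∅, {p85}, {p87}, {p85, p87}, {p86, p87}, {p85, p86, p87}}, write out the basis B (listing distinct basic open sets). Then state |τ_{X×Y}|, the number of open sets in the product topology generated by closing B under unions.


Basis B = {∅ × ∅, {x59} × {p85}, {x59} × {p87}, {x59} × {p85, p87}, {x59, x60} × {p85}, {x59} × {p86, p87}, {x59, x60} × {p87}, {x59} × {p85, p86, p87}, {x59, x60} × {p85, p87}, {x59, x60} × {p86, p87}, {x59, x60} × {p85, p86, p87}}; |τ_{X×Y}| = 18.

Enumerate products U × V with U ∈ τ_X, V ∈ τ_Y (deduplicated):
  ∅ × ∅ = {} (∅)
  {x59} × {p85} = {(x59,p85)}
  {x59} × {p87} = {(x59,p87)}
  {x59} × {p85, p87} = {(x59,p85), (x59,p87)}
  {x59, x60} × {p85} = {(x59,p85), (x60,p85)}
  {x59} × {p86, p87} = {(x59,p86), (x59,p87)}
  {x59, x60} × {p87} = {(x59,p87), (x60,p87)}
  {x59} × {p85, p86, p87} = {(x59,p85), (x59,p86), (x59,p87)}
  {x59, x60} × {p85, p87} = {(x59,p85), (x59,p87), (x60,p85), (x60,p87)}
  {x59, x60} × {p86, p87} = {(x59,p86), (x59,p87), (x60,p86), (x60,p87)}
  {x59, x60} × {p85, p86, p87} = {(x59,p85), (x59,p86), (x59,p87), (x60,p85), (x60,p86), (x60,p87)}
These 11 distinct sets form the basis B.
Close under arbitrary unions to get τ_{X×Y}; counting gives |τ_{X×Y}| = 18.


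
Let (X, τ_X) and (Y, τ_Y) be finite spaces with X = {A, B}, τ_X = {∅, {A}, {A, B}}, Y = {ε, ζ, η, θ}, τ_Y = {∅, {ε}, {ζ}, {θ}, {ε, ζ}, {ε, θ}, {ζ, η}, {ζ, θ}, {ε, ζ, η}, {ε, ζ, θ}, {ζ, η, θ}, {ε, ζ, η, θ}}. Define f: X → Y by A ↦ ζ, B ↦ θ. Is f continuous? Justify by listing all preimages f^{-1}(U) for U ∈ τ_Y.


f is NOT continuous.

Compute f^{-1}(U) for each U ∈ τ_Y:
  U = ∅: f^{-1}(U) = ∅ ∈ τ_X ✓.
  U = {ε}: f^{-1}(U) = ∅ ∈ τ_X ✓.
  U = {ζ}: f^{-1}(U) = {A} ∈ τ_X ✓.
  U = {θ}: f^{-1}(U) = {B} ∉ τ_X ✗.
  U = {ε, ζ}: f^{-1}(U) = {A} ∈ τ_X ✓.
  U = {ε, θ}: f^{-1}(U) = {B} ∉ τ_X ✗.
  U = {ζ, η}: f^{-1}(U) = {A} ∈ τ_X ✓.
  U = {ζ, θ}: f^{-1}(U) = {A, B} ∈ τ_X ✓.
  U = {ε, ζ, η}: f^{-1}(U) = {A} ∈ τ_X ✓.
  U = {ε, ζ, θ}: f^{-1}(U) = {A, B} ∈ τ_X ✓.
  U = {ζ, η, θ}: f^{-1}(U) = {A, B} ∈ τ_X ✓.
  U = {ε, ζ, η, θ}: f^{-1}(U) = {A, B} ∈ τ_X ✓.
Found U = {θ} with f^{-1}(U) = {B} not in τ_X. Therefore f is NOT continuous.


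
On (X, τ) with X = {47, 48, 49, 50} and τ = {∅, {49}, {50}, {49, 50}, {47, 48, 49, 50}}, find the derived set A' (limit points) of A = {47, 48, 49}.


A' = {47, 48}

For each x ∈ X, list the open sets U ∈ τ with x ∈ U, then check whether U ∩ (A ∖ {x}) ≠ ∅ for every such U.
  x = 47: opens ∋ x are {47, 48, 49, 50}; each meets A ∖ {47}, so x IS a limit point.
  x = 48: opens ∋ x are {47, 48, 49, 50}; each meets A ∖ {48}, so x IS a limit point.
  x = 49: open {49} ∋ x has {49} ∩ (A ∖ {49}) = ∅, so x is NOT a limit point.
  x = 50: open {50} ∋ x has {50} ∩ (A ∖ {50}) = ∅, so x is NOT a limit point.
Collecting: A' = {47, 48}.


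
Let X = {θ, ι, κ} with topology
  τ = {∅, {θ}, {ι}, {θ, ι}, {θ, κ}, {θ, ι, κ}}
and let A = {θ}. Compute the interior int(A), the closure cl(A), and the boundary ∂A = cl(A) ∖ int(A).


int(A) = {θ}, cl(A) = {θ, κ}, ∂A = {κ}.

Closed sets in (X, τ) are complements of opens:
  closed(X, τ) = {∅, {ι}, {κ}, {θ, κ}, {ι, κ}, {θ, ι, κ}}.
int(A) = ⋃ {U ∈ τ : U ⊆ A}. Opens contained in A: ∅, {θ}.
Taking the union of these: int(A) = {θ}.
cl(A) = ⋂ {C closed : A ⊆ C}. Closed sets containing A: {θ, κ}, {θ, ι, κ}.
Intersecting these: cl(A) = {θ, κ}.
∂A = cl(A) ∖ int(A) = {θ, κ} ∖ {θ} = {κ}.


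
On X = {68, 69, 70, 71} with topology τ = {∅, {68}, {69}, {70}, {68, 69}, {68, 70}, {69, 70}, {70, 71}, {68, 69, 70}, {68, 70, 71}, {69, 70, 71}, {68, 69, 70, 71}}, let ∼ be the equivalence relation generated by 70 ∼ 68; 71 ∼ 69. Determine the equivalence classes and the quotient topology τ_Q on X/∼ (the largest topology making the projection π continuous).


X/∼ = {[68=70], [69=71]}; |τ_Q| = 3.

Equivalence classes: [68=70], [69=71].
Quotient map π: X → X/∼ sends 68 ↦ [68=70], 69 ↦ [69=71], 70 ↦ [68=70], 71 ↦ [69=71].
For each subset V ⊆ X/∼, compute π^{-1}(V) ⊆ X and check whether π^{-1}(V) ∈ τ. V is open in τ_Q iff π^{-1}(V) ∈ τ.
  V = {}: π^{-1}(V) = ∅ ∈ τ ✓.
  V = {[68=70]}: π^{-1}(V) = {68, 70} ∈ τ ✓.
  V = {[69=71]}: π^{-1}(V) = {69, 71} ∉ τ ✗.
  V = {[68=70], [69=71]}: π^{-1}(V) = {68, 69, 70, 71} ∈ τ ✓.
Open sets in the quotient: τ_Q = {{}, {[68=70]}, {[68=70], [69=71]}} (3 elements).


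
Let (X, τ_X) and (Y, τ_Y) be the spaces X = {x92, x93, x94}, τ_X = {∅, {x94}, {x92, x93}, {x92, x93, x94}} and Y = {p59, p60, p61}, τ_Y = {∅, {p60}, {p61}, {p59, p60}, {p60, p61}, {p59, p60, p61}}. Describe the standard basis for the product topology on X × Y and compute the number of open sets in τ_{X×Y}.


Basis B = {∅ × ∅, {x94} × {p60}, {x94} × {p61}, {x92, x93} × {p60}, {x92, x93} × {p61}, {x94} × {p59, p60}, {x94} × {p60, p61}, {x92, x93, x94} × {p60}, {x92, x93, x94} × {p61}, {x94} × {p59, p60, p61}, {x92, x93} × {p59, p60}, {x92, x93} × {p60, p61}, {x92, x93} × {p59, p60, p61}, {x92, x93, x94} × {p59, p60}, {x92, x93, x94} × {p60, p61}, {x92, x93, x94} × {p59, p60, p61}}; |τ_{X×Y}| = 36.

Enumerate products U × V with U ∈ τ_X, V ∈ τ_Y (deduplicated):
  ∅ × ∅ = {} (∅)
  {x94} × {p60} = {(x94,p60)}
  {x94} × {p61} = {(x94,p61)}
  {x92, x93} × {p60} = {(x92,p60), (x93,p60)}
  {x92, x93} × {p61} = {(x92,p61), (x93,p61)}
  {x94} × {p59, p60} = {(x94,p59), (x94,p60)}
  {x94} × {p60, p61} = {(x94,p60), (x94,p61)}
  {x92, x93, x94} × {p60} = {(x92,p60), (x93,p60), (x94,p60)}
  {x92, x93, x94} × {p61} = {(x92,p61), (x93,p61), (x94,p61)}
  {x94} × {p59, p60, p61} = {(x94,p59), (x94,p60), (x94,p61)}
  {x92, x93} × {p59, p60} = {(x92,p59), (x92,p60), (x93,p59), (x93,p60)}
  {x92, x93} × {p60, p61} = {(x92,p60), (x92,p61), (x93,p60), (x93,p61)}
  {x92, x93} × {p59, p60, p61} = {(x92,p59), (x92,p60), (x92,p61), (x93,p59), (x93,p60), (x93,p61)}
  {x92, x93, x94} × {p59, p60} = {(x92,p59), (x92,p60), (x93,p59), (x93,p60), (x94,p59), (x94,p60)}
  {x92, x93, x94} × {p60, p61} = {(x92,p60), (x92,p61), (x93,p60), (x93,p61), (x94,p60), (x94,p61)}
  {x92, x93, x94} × {p59, p60, p61} = {(x92,p59), (x92,p60), (x92,p61), (x93,p59), (x93,p60), (x93,p61), (x94,p59), (x94,p60), (x94,p61)}
These 16 distinct sets form the basis B.
Close under arbitrary unions to get τ_{X×Y}; counting gives |τ_{X×Y}| = 36.
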